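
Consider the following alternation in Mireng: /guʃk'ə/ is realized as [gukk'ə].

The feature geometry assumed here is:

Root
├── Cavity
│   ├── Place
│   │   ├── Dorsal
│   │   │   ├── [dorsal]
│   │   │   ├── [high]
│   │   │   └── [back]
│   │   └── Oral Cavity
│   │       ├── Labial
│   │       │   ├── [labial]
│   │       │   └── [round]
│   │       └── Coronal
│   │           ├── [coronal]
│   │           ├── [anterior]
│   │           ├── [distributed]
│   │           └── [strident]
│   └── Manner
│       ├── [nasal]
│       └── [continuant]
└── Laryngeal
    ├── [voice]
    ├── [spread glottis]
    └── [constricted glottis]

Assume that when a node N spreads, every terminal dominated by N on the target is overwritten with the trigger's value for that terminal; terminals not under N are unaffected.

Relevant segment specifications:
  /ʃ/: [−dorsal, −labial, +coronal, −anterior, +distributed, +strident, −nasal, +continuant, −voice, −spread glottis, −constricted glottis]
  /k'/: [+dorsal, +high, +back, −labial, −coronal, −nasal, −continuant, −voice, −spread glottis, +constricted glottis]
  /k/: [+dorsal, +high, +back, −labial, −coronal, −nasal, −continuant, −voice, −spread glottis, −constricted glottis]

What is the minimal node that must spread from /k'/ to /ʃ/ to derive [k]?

Cavity

The alternation /ʃ/ → [k] changes [continuant], [coronal], [anterior], [distributed], [strident], [dorsal], [high], [back] and nothing else.
Tracing each changed feature up the tree, the paths first meet at Cavity; any lower node misses at least one of them.
Delinking /ʃ/'s Cavity and associating /k'/'s Cavity gives precisely the feature bundle of [k].
Since [constricted glottis] is preserved even though /k'/ disagrees there, no node above Cavity spread.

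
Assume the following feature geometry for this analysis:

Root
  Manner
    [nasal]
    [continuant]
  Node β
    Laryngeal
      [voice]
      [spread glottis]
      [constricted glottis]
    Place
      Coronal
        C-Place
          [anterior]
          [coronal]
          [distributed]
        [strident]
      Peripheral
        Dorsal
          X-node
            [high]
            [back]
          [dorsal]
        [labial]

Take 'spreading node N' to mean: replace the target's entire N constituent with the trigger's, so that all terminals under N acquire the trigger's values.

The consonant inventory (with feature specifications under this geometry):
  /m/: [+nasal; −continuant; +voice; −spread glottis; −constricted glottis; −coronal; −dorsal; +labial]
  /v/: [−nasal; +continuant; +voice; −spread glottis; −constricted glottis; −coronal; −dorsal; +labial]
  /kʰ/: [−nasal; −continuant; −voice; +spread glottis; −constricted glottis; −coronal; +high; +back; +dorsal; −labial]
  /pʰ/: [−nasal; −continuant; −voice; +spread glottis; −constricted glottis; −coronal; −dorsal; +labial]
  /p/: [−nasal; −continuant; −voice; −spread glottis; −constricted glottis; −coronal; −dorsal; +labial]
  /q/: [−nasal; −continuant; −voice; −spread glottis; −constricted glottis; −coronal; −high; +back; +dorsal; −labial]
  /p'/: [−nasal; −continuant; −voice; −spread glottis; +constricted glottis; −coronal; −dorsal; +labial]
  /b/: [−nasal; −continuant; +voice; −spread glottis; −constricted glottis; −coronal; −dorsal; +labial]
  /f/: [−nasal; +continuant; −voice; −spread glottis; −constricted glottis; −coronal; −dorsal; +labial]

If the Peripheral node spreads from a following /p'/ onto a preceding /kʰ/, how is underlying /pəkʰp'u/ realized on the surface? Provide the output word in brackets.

[pəpʰp'u]

Peripheral immediately or transitively dominates [high], [back], [dorsal], [labial].
The target acquires /p'/'s values for everything under Peripheral — [−dorsal], [+labial] — while keeping its own [nasal], [continuant], [voice], ….
This feature bundle is that of [pʰ], so /pəkʰp'u/ surfaces as [pəpʰp'u].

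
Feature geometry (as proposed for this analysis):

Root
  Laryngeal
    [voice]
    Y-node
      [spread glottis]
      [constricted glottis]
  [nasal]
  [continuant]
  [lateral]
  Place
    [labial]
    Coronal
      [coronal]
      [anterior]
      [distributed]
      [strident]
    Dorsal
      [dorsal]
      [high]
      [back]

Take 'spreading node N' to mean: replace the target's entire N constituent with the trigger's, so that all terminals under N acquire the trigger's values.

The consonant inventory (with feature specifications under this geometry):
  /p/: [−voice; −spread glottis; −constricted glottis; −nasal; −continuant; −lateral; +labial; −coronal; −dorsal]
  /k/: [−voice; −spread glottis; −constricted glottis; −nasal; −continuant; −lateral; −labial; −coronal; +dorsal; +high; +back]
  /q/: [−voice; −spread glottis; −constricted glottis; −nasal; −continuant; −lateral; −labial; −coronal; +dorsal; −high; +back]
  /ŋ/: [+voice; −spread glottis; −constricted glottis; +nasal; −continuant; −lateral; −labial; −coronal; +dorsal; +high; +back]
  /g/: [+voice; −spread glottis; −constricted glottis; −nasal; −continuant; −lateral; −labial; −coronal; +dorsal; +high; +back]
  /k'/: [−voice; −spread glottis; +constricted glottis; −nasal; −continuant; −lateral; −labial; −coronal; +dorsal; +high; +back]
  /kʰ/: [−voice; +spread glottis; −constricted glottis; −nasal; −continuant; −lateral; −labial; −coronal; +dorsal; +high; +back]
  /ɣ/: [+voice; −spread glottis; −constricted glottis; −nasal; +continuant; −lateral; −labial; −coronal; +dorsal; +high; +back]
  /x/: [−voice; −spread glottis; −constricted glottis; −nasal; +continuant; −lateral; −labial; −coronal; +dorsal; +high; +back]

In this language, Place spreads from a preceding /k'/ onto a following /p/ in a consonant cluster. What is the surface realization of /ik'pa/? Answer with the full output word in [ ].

[ik'ka]

Terminals under Place in this geometry: [labial], [coronal], [anterior], [distributed], [strident], [dorsal], [high], [back].
After delinking /p/'s Place and linking /k'/'s, the affected terminals become [−labial], [−coronal], [+dorsal], [+high], [+back]; [voice], [spread glottis], [constricted glottis], … (outside Place) are retained from /p/.
This feature bundle is that of [k], so /ik'pa/ surfaces as [ik'ka].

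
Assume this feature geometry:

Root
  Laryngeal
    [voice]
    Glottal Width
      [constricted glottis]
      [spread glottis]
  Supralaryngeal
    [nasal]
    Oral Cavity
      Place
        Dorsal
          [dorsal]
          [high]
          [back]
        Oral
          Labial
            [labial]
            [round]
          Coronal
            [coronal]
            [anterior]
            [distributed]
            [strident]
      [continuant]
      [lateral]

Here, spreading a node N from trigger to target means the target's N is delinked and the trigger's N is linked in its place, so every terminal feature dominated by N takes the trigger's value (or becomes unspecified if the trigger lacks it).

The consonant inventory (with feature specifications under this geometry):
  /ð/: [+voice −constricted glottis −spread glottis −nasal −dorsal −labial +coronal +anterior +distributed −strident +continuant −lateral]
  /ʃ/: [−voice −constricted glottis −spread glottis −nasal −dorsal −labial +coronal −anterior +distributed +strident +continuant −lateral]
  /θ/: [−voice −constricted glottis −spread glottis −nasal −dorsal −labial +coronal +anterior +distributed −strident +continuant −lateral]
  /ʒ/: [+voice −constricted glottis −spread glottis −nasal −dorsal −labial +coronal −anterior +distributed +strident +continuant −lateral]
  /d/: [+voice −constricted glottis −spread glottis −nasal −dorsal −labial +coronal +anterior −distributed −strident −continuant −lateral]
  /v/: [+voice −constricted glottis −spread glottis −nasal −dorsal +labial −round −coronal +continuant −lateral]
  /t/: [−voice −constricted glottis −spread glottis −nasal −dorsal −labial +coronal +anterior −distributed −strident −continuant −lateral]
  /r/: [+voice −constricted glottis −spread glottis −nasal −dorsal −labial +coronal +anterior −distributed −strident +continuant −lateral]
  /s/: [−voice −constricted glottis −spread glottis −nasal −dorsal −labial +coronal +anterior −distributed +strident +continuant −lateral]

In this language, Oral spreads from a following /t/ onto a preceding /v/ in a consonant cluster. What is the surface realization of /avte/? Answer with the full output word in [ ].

Oral immediately or transitively dominates [labial], [round], [coronal], [anterior], [distributed], [strident].
Spreading Oral from /t/ onto /v/ replaces those values with /t/'s: [−labial], [+coronal], [+anterior], [−distributed], [−strident]. Features outside Oral ([voice], [constricted glottis], [spread glottis], …) stay as in /v/.
Among the inventory, only /r/ has exactly this specification, giving the surface form [arte].

[arte]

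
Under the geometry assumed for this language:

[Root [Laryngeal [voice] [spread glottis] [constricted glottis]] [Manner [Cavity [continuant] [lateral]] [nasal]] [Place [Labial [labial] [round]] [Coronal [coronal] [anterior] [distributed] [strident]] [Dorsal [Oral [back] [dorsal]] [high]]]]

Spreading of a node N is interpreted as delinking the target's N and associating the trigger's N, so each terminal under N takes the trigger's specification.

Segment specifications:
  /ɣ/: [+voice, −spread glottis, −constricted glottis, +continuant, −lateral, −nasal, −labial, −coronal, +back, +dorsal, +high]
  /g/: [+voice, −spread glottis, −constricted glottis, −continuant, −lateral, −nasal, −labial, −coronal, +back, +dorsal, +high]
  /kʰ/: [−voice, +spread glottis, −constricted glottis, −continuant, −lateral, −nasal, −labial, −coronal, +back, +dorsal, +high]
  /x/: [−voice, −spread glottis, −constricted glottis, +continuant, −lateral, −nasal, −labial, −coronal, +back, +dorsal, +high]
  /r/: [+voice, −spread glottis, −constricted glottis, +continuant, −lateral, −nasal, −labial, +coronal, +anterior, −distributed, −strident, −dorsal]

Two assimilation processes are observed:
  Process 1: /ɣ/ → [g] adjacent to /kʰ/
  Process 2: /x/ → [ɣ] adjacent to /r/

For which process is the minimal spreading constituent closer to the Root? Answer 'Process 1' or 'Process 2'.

Process 2

Process 1: the feature that changes is [continuant]; the minimal node is [continuant] (depth 3).
In Process 2, [voice] changes, so the minimal spreading node is [voice] at depth 2.
Depth 2 < depth 3; Process 2 involves the structurally higher constituent [voice].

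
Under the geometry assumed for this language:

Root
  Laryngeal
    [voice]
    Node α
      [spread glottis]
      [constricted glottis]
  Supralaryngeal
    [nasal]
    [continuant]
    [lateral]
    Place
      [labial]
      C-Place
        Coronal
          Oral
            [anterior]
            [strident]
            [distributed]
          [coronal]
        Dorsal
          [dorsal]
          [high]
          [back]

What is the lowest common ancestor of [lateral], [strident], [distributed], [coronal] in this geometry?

Supralaryngeal

[lateral]: Root → Supralaryngeal → [lateral].
[strident] lies under Oral (below Supralaryngeal).
[distributed] lies under Oral (below Supralaryngeal).
[coronal]: Root → Supralaryngeal → Place → C-Place → Coronal → [coronal].
Supralaryngeal is the lowest common ancestor — every listed feature sits under it, and no single subconstituent of Supralaryngeal covers them all.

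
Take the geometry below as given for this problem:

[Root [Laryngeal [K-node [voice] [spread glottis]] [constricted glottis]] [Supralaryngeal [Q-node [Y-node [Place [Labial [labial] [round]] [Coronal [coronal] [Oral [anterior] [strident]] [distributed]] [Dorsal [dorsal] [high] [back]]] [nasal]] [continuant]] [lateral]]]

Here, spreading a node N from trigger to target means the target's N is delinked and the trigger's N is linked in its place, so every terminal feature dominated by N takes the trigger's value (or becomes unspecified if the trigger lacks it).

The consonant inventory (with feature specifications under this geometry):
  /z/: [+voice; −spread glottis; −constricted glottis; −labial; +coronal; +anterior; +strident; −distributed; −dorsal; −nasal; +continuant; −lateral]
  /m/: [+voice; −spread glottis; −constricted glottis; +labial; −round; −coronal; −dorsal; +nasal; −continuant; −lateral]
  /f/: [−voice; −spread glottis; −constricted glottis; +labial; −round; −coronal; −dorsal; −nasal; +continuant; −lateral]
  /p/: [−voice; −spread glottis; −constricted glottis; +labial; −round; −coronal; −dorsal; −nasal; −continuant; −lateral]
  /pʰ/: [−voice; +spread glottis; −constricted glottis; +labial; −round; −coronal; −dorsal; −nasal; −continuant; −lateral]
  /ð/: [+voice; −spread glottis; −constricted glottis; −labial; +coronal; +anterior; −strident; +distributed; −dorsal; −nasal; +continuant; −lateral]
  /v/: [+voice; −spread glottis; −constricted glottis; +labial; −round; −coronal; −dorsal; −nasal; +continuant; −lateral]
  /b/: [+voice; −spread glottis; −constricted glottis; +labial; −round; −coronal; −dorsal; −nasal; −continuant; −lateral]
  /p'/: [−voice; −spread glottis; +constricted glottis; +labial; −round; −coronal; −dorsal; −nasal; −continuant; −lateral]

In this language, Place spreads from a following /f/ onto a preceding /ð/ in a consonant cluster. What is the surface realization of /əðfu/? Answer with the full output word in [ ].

The Place node dominates the terminals [labial], [round], [coronal], [anterior], [strident], [distributed], [dorsal], [high], [back].
After delinking /ð/'s Place and linking /f/'s, the affected terminals become [+labial], [−round], [−coronal], [−dorsal]; [voice], [spread glottis], [constricted glottis], … (outside Place) are retained from /ð/.
The resulting bundle matches /v/ in the inventory; substituting it for /ð/ gives [əvfu].

[əvfu]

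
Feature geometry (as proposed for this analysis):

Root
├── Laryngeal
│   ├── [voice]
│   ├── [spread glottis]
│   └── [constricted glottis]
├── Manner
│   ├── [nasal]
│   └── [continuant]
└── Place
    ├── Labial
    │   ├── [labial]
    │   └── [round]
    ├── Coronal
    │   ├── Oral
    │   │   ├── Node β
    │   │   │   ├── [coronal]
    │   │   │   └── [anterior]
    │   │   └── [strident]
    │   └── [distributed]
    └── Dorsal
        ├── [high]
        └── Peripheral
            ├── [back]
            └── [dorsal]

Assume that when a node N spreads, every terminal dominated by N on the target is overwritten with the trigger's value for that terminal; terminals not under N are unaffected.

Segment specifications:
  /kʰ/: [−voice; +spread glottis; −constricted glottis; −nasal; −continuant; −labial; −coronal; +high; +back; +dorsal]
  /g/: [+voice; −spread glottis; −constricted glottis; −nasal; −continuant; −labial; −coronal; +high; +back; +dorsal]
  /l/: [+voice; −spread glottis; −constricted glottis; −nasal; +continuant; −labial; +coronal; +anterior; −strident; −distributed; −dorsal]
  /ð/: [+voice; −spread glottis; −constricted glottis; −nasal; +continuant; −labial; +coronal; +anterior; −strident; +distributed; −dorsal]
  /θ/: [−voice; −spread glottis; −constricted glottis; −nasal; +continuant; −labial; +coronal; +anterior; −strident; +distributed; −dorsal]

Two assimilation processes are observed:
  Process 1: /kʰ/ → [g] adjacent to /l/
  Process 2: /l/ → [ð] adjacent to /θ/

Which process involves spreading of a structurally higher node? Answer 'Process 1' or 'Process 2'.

Process 1

Process 1 alters [voice], [spread glottis]; the lowest common ancestor is Laryngeal (depth 1 from Root).
In Process 2, [distributed] changes, so the minimal spreading node is [distributed] at depth 3.
Laryngeal is closer to Root than [distributed], so Process 1 spreads the higher node.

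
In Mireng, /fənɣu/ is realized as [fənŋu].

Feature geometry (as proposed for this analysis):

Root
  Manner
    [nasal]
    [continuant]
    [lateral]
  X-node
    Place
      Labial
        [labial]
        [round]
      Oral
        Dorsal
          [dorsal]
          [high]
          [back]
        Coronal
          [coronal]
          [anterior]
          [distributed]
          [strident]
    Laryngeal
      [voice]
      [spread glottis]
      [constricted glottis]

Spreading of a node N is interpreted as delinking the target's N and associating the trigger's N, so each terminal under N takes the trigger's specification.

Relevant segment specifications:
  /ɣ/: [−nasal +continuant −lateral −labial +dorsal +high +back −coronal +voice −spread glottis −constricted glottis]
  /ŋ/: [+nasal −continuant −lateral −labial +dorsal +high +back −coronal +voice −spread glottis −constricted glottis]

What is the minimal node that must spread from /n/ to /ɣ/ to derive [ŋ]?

/ɣ/ and [ŋ] differ in [nasal], [continuant]; every other specified feature is identical.
In this geometry the lowest node dominating all of them is Manner: every daughter of Manner dominates only a proper subset, so no lower node suffices.
Spreading Manner from /n/ overwrites each of those terminals with /n/'s values, yielding exactly [ŋ].
Had Root spread, [dorsal], [coronal] would have taken /n/'s values; they stay as in /ɣ/, confirming the spreading constituent is exactly Manner.

Manner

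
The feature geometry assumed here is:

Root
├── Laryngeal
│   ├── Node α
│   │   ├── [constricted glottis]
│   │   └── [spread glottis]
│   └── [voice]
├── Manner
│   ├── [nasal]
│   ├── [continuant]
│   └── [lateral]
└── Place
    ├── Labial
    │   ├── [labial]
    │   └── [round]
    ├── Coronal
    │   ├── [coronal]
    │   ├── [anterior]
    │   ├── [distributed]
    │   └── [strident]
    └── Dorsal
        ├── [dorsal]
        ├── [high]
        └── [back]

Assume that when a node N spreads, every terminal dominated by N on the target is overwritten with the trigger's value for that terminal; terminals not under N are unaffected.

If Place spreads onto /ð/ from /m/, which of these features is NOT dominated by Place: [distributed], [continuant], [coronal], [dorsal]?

[continuant]

Place dominates exactly [labial], [round], [coronal], [anterior], [distributed], [strident], [dorsal], [high], [back].
[distributed], [coronal], [dorsal] all lie under Place, so they are overwritten when Place spreads.
But [continuant] is a dependent of Manner, outside Place; it is therefore untouched by the spreading.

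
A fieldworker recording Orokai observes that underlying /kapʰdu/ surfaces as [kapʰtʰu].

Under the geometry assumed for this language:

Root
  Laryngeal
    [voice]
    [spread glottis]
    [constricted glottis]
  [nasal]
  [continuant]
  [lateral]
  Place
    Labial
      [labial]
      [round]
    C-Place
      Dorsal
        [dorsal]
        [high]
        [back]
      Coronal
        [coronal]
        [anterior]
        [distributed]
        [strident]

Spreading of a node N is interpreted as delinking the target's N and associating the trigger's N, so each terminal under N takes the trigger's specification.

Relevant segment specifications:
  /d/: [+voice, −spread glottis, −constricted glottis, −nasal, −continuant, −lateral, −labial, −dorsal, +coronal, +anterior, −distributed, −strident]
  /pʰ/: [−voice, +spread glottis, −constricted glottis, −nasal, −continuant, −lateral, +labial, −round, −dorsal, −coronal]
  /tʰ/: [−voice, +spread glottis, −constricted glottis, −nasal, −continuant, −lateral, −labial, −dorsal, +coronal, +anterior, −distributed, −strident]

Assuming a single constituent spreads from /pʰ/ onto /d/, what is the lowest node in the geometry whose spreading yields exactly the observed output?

Laryngeal

Comparing /d/ with its surface form [tʰ], the features that change are [voice], [spread glottis].
In this geometry the lowest node dominating all of them is Laryngeal: every daughter of Laryngeal dominates only a proper subset, so no lower node suffices.
If Laryngeal spreads, every terminal under it takes /pʰ/'s value, producing [tʰ] as observed.
Had Root spread, [labial], [coronal] would have taken /pʰ/'s values; they stay as in /d/, confirming the spreading constituent is exactly Laryngeal.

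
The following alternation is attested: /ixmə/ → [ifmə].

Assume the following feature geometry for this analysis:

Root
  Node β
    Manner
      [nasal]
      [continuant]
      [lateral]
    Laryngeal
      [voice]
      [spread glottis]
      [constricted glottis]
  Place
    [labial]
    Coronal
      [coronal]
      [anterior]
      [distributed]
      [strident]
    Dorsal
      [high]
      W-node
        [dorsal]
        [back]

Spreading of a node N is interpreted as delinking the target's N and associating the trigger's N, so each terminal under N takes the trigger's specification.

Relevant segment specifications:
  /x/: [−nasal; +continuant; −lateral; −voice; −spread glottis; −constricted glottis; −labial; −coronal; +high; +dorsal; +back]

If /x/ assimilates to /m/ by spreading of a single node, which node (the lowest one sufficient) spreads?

The alternation /x/ → [f] changes [labial], [dorsal], [high], [back] and nothing else.
These terminals are all dominated by Place, and no proper subconstituent of Place covers them all; Place is their lowest common ancestor.
Spreading Place from /m/ overwrites each of those terminals with /m/'s values, yielding exactly [f].
Since [voice], [nasal] are preserved even though /m/ disagrees there, no node above Place spread.

Place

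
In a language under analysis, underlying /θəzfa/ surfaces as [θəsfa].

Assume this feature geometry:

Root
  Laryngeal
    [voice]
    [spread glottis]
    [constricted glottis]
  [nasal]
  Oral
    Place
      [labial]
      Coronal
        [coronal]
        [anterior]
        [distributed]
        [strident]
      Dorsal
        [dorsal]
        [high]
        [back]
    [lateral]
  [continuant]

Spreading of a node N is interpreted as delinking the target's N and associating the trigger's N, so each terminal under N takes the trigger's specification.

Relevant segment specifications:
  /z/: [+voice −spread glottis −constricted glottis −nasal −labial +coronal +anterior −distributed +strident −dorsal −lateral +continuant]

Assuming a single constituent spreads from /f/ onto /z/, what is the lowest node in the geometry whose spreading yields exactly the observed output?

/z/ and [s] differ in [voice]; every other specified feature is identical.
Only a single terminal changes, and /f/ supplies the new value, so [voice] itself is the minimal spreading constituent.
Features on which the two segments disagree outside [voice], such as [labial], [coronal], are unchanged — nothing dominating them spread, and [voice] is the minimal sufficient constituent.

[voice]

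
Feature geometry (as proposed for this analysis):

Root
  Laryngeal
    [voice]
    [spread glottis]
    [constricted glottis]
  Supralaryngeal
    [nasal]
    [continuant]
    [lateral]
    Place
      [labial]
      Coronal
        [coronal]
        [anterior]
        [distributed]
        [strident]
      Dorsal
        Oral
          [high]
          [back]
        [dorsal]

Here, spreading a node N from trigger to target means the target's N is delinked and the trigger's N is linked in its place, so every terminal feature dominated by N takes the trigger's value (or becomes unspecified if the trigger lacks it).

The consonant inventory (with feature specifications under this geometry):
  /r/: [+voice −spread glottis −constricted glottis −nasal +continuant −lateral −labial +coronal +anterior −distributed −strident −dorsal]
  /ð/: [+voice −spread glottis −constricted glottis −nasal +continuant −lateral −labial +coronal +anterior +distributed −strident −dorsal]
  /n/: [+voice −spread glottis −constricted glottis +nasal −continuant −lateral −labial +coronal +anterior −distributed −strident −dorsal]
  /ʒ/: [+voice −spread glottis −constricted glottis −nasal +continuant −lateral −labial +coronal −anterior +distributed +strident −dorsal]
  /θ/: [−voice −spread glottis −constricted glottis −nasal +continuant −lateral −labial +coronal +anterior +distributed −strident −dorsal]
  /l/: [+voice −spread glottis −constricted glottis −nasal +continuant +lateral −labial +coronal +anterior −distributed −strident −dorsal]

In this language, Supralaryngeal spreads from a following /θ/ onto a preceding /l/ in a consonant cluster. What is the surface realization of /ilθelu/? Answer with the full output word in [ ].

[iðθelu]

Supralaryngeal immediately or transitively dominates [nasal], [continuant], [lateral], [labial], [coronal], [anterior], [distributed], [strident], [high], [back], [dorsal].
The target acquires /θ/'s values for everything under Supralaryngeal — [−nasal], [+continuant], [−lateral], [−labial], [+coronal], [+anterior], [+distributed], [−strident], [−dorsal] — while keeping its own [voice], [spread glottis], [constricted glottis].
This feature bundle is that of [ð], so /ilθelu/ surfaces as [iðθelu].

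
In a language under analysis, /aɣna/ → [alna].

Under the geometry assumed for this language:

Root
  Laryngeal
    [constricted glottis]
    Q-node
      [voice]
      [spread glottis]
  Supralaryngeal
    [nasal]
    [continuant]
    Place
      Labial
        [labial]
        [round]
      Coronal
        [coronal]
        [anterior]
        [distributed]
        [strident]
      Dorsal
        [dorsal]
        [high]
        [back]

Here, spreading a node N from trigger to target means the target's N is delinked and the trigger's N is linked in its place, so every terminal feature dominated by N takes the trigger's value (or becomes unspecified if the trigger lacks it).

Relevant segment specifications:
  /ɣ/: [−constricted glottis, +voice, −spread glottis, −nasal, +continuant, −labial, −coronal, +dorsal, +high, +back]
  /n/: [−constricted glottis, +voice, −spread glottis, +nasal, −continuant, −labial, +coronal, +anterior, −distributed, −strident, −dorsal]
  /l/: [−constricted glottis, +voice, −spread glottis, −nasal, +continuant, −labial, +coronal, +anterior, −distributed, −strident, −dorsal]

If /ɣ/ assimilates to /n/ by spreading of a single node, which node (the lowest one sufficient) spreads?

Place

/ɣ/ and [l] differ in [coronal], [anterior], [distributed], [strident], [dorsal], [high], [back]; every other specified feature is identical.
In this geometry the lowest node dominating all of them is Place: every daughter of Place dominates only a proper subset, so no lower node suffices.
Spreading Place from /n/ overwrites each of those terminals with /n/'s values, yielding exactly [l].
[continuant], [nasal] — on which /n/ differs from /ɣ/ — are unchanged, so neither Supralaryngeal nor anything higher can have spread; the constituent is no larger than Place.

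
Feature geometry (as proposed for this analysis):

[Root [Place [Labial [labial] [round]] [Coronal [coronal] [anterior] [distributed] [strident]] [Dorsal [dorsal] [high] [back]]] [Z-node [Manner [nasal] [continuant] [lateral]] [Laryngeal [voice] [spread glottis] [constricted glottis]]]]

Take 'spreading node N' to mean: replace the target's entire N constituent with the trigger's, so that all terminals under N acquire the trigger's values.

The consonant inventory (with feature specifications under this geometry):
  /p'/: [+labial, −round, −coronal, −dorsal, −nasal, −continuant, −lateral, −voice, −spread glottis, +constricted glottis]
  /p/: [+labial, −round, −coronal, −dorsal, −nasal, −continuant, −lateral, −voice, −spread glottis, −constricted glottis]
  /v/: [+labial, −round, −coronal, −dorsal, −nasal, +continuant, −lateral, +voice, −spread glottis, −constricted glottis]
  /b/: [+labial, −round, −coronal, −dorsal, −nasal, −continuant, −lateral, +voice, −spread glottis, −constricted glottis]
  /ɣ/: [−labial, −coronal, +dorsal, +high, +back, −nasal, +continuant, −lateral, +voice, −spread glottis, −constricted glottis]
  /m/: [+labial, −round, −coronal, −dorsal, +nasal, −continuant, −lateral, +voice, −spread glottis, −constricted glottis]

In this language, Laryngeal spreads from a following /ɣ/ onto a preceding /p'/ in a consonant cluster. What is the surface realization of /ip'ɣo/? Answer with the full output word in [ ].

[ibɣo]

Laryngeal immediately or transitively dominates [voice], [spread glottis], [constricted glottis].
After delinking /p'/'s Laryngeal and linking /ɣ/'s, the affected terminals become [+voice], [−spread glottis], [−constricted glottis]; [labial], [round], [coronal], … (outside Laryngeal) are retained from /p'/.
This feature bundle is that of [b], so /ip'ɣo/ surfaces as [ibɣo].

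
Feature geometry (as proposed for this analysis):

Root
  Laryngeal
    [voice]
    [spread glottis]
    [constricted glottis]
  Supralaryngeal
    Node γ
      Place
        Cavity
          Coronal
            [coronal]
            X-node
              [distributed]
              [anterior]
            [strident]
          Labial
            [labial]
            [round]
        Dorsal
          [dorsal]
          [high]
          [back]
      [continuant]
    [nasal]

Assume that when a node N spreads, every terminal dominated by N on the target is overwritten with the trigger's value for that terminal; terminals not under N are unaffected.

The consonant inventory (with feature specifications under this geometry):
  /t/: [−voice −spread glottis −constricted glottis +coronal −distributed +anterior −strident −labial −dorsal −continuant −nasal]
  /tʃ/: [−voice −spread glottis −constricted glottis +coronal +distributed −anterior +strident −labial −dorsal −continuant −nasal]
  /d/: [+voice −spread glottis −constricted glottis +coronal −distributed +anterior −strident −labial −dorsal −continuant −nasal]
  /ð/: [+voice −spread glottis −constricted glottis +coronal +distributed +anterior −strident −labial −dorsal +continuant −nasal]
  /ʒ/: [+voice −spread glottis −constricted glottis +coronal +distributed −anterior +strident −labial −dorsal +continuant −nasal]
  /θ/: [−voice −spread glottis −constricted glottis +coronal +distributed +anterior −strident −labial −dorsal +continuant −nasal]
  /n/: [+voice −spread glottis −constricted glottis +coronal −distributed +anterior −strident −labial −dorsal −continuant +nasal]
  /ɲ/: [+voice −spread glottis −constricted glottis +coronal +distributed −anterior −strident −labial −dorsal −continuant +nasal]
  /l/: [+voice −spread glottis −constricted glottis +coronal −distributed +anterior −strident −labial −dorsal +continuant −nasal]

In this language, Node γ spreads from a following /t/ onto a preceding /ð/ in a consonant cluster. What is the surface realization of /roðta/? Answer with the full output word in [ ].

[rodta]

Terminals under Node γ in this geometry: [coronal], [distributed], [anterior], [strident], [labial], [round], [dorsal], [high], [back], [continuant].
The target acquires /t/'s values for everything under Node γ — [+coronal], [−distributed], [+anterior], [−strident], [−labial], [−dorsal], [−continuant] — while keeping its own [voice], [spread glottis], [constricted glottis], ….
Among the inventory, only /d/ has exactly this specification, giving the surface form [rodta].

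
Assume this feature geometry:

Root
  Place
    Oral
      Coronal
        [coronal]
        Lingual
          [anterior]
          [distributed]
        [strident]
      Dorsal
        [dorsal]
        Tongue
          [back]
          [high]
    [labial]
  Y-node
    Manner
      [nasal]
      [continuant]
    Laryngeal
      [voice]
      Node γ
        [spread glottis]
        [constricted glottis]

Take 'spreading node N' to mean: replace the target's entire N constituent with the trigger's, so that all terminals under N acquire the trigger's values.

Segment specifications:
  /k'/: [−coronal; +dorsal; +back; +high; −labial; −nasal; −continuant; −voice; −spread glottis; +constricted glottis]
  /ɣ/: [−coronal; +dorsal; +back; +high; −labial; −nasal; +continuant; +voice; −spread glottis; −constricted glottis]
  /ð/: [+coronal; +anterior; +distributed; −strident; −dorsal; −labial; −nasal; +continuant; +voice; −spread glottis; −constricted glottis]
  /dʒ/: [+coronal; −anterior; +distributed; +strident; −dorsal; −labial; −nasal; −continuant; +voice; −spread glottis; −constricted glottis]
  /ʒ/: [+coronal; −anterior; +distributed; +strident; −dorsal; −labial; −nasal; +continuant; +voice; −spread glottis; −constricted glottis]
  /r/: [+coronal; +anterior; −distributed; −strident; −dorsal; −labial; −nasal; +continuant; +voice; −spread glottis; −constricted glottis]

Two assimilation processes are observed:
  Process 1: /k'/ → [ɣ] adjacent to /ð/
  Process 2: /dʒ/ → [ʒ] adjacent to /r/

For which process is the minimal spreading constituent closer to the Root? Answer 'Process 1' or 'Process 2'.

Process 1: the features that change are [voice], [constricted glottis], [continuant]; the minimal node is Y-node (depth 1).
Process 2: the feature that changes is [continuant]; the minimal node is [continuant] (depth 3).
Y-node is closer to Root than [continuant], so Process 1 spreads the higher node.

Process 1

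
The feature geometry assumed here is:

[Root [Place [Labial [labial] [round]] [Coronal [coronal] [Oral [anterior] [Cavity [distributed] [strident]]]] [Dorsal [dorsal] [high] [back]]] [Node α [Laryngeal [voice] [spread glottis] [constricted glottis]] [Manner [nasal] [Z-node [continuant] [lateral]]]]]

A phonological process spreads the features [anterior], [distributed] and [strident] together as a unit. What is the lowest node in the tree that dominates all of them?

[anterior] is immediately dominated by Oral.
[distributed] is immediately dominated by Cavity.
[strident] is immediately dominated by Cavity.
The listed terminals split across distinct daughters of Oral, so Oral itself is the smallest node containing them all.

Oral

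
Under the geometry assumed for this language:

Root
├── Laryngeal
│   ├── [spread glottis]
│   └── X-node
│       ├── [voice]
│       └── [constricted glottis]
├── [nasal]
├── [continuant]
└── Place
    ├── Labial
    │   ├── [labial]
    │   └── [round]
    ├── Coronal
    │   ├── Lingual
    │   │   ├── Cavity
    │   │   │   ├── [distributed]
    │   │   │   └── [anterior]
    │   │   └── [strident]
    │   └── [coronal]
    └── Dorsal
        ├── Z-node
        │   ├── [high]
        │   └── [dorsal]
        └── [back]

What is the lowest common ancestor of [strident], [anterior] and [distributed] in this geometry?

Lingual

[strident]: Root ▹ Place ▹ Coronal ▹ Lingual ▹ [strident].
[anterior]: Root ▹ Place ▹ Coronal ▹ Lingual ▹ Cavity ▹ [anterior].
[distributed]: Root ▹ Place ▹ Coronal ▹ Lingual ▹ Cavity ▹ [distributed].
The lowest node appearing on every path is Lingual; each proper daughter of Lingual fails to dominate at least one of the listed features.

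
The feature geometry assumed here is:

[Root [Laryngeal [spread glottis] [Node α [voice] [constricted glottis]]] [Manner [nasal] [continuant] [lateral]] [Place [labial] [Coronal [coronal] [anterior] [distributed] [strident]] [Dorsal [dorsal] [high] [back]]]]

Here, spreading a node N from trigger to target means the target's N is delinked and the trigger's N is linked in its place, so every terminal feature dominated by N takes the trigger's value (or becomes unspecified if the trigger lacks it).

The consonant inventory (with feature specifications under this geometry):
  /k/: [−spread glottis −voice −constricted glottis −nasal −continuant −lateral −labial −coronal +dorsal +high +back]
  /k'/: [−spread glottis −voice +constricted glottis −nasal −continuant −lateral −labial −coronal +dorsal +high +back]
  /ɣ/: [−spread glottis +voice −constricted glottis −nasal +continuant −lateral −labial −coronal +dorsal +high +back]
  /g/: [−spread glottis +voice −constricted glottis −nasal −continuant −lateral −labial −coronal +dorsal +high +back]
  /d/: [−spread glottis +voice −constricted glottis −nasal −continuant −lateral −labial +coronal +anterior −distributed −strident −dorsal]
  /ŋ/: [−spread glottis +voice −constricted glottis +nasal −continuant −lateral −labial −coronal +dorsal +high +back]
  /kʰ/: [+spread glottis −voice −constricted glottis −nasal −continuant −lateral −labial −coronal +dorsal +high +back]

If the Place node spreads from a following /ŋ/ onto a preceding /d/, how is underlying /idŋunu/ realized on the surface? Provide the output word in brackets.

[igŋunu]

Terminals under Place in this geometry: [labial], [coronal], [anterior], [distributed], [strident], [dorsal], [high], [back].
After delinking /d/'s Place and linking /ŋ/'s, the affected terminals become [−labial], [−coronal], [+dorsal], [+high], [+back]; [spread glottis], [voice], [constricted glottis], … (outside Place) are retained from /d/.
Among the inventory, only /g/ has exactly this specification, giving the surface form [igŋunu].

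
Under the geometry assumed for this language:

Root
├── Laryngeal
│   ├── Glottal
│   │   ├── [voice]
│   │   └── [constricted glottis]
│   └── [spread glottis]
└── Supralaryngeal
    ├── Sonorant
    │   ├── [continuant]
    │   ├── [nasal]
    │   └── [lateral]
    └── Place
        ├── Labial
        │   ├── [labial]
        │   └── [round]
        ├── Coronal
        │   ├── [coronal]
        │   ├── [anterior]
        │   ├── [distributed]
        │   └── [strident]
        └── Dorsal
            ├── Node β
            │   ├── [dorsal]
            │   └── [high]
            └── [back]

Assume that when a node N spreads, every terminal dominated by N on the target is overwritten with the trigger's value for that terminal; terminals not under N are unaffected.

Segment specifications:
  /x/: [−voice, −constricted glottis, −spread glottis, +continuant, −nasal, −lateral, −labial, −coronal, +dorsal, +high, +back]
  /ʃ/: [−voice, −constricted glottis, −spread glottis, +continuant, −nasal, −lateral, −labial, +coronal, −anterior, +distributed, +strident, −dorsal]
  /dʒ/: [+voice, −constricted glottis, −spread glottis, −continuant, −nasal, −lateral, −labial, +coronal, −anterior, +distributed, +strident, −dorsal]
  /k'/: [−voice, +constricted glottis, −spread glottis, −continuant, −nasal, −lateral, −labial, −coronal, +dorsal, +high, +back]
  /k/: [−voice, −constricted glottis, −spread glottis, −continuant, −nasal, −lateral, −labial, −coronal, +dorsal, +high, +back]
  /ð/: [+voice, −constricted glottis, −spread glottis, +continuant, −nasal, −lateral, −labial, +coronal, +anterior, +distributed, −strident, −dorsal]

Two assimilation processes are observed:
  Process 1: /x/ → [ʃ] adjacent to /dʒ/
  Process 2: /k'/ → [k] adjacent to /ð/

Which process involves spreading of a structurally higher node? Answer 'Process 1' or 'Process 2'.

Process 1

Process 1 alters [coronal], [anterior], [distributed], [strident], [dorsal], [high], [back]; the lowest common ancestor is Place (depth 2 from Root).
Process 2: the feature that changes is [constricted glottis]; the minimal node is [constricted glottis] (depth 3).
Place is closer to Root than [constricted glottis], so Process 1 spreads the higher node.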